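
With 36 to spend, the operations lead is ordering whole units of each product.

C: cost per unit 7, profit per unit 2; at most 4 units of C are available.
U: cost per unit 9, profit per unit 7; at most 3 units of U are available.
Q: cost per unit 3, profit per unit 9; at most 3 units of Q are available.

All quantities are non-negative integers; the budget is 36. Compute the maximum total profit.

This is a bounded integer knapsack.
Q has the best ratio (9/3); taking only Q gives at most 3×9 = 27 (stopped by the supply cap of 3).
Mixing does better — 3×U and 3×Q: cost 36 ≤ 36, profit 3·7 + 3·9 = 48.

48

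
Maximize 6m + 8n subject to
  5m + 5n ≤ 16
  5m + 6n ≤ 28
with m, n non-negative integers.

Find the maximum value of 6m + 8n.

24

(m,n)=(0,3): 5·0+5·3=15≤16, 5·0+6·3=18≤28, objective 24.
(m,n)=(1,2): 5·1+5·2=15≤16, 5·1+6·2=17≤28, objective 22.
Maximum is 24 at (m,n)=(0,3).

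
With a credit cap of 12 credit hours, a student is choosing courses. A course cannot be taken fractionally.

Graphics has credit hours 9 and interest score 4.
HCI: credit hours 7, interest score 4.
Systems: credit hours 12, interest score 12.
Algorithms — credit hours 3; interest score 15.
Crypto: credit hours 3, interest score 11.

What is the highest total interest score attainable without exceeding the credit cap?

26

Treat it as a binary knapsack problem.
Take Algorithms and Crypto: credit hours 3 + 3 = 6 ≤ 12, interest score 15 + 11 = 26.
No other feasible combination does better.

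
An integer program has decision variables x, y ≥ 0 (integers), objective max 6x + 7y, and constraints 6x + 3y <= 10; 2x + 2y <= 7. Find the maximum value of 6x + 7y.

(x,y)=(0,3): 6·0+3·3=9≤10, 2·0+2·3=6≤7, objective 21.
(x,y)=(0,2): 6·0+3·2=6≤10, 2·0+2·2=4≤7, objective 14.
Maximum is 21 at (x,y)=(0,3).

21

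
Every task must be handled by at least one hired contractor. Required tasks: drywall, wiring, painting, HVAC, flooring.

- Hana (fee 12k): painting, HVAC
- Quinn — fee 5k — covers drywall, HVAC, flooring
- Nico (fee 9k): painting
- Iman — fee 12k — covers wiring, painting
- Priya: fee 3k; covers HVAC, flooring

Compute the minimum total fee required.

This is an integer covering problem.
The greedy cost-per-new-task heuristic would pick Priya, Quinn, and Iman for 20, but a cheaper cover exists.
Choose Quinn and Iman: together they cover drywall, wiring, painting, HVAC, flooring — every task.
Total fee: 5 + 12 = 17.
No cover costs less than 17.

17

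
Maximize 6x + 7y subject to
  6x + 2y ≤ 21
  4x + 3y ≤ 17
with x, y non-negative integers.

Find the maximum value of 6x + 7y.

35

(x,y)=(0,5): 6·0+2·5=10≤21, 4·0+3·5=15≤17, objective 35.
(x,y)=(1,4): 6·1+2·4=14≤21, 4·1+3·4=16≤17, objective 34.
(x,y)=(0,4): 6·0+2·4=8≤21, 4·0+3·4=12≤17, objective 28.
Maximum is 35 at (x,y)=(0,5).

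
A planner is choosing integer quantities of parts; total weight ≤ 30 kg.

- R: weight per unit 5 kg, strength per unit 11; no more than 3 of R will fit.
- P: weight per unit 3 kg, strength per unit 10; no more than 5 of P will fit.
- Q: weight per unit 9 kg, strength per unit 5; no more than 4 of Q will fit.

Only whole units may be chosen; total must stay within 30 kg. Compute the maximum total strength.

This is a bounded integer knapsack.
3×R and 4×P: weight 27 ≤ 30, strength 3·11 + 4·10 = 73.
3×R and 5×P: weight 30 ≤ 30, strength 3·11 + 5·10 = 83.
Best is 83.

83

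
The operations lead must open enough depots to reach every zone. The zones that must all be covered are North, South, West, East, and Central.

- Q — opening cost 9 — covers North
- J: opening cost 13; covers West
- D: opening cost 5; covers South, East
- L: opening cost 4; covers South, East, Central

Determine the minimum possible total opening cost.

Choose Q, J, and L: together they cover North, South, West, East, Central — every zone.
Total opening cost: 9 + 13 + 4 = 26.
No cover costs less than 26.

26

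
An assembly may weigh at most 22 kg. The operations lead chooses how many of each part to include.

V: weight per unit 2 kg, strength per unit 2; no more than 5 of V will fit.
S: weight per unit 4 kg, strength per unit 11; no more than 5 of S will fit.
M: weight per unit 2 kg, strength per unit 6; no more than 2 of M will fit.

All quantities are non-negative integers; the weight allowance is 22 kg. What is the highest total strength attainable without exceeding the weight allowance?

61

M has the best ratio (6/2); taking only M gives at most 2×6 = 12 (stopped by the supply cap of 2).
Mixing does better — 5×S and 1×M: weight 22 ≤ 22, strength 5·11 + 1·6 = 61.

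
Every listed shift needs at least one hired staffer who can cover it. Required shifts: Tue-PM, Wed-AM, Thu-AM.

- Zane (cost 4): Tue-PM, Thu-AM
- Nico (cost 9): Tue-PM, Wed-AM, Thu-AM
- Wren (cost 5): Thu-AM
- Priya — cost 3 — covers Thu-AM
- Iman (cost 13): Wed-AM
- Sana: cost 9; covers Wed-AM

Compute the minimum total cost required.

This is an integer covering problem.
Nico alone covers Tue-PM, Wed-AM, Thu-AM — every shift.
Total cost: 9.

9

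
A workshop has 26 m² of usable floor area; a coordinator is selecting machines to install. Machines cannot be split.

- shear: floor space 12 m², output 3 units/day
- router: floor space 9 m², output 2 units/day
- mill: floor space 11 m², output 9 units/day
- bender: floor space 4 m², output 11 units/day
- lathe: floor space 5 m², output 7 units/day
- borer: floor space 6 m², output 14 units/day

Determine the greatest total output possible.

41

router + bender + lathe + borer: floor space 9 + 4 + 5 + 6 = 24 ≤ 26, output 2 + 11 + 7 + 14 = 34.
mill + bender + borer: floor space 11 + 4 + 6 = 21 ≤ 26, output 9 + 11 + 14 = 34.
mill + bender + lathe + borer: floor space 11 + 4 + 5 + 6 = 26 ≤ 26, output 9 + 11 + 7 + 14 = 41.
Best is mill, bender, lathe, and borer with total output 41.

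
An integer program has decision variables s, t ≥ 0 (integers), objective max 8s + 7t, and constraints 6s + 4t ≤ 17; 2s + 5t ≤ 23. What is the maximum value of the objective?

28

The continuous relaxation peaks at (0, 4.25) with value 29.75; rounding to a feasible lattice point costs some objective.
(s,t)=(0,4) is feasible, giving 28.
(s,t)=(0,3) is feasible, giving 21.
No feasible integer point exceeds 28.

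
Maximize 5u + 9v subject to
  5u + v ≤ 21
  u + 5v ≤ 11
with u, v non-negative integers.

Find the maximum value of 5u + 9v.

The continuous relaxation peaks at (3.92, 1.42) with value 32.33; rounding to a feasible lattice point costs some objective.
(u,v)=(4,1): 5·4+1·1=21≤21, 1·4+5·1=9≤11, objective 29.
(u,v)=(3,1): 5·3+1·1=16≤21, 1·3+5·1=8≤11, objective 24.
(u,v)=(4,0): 5·4+1·0=20≤21, 1·4+5·0=4≤11, objective 20.
Maximum is 29 at (u,v)=(4,1).

29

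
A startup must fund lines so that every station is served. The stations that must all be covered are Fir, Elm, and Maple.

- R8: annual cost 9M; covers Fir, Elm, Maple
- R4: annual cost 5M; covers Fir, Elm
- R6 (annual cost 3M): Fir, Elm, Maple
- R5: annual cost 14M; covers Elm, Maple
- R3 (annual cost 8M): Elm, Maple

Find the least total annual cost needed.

3

R6 alone covers Fir, Elm, Maple — every station.
Total annual cost: 3.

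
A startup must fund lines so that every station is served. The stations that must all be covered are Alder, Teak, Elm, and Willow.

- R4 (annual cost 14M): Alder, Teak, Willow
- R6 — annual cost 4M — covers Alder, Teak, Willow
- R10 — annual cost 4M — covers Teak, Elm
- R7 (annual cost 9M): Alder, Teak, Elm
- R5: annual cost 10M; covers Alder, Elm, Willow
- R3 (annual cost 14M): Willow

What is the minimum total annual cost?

8

Choose R6 and R10: together they cover Alder, Teak, Elm, Willow — every station.
Total annual cost: 4 + 4 = 8.
No cover costs less than 8.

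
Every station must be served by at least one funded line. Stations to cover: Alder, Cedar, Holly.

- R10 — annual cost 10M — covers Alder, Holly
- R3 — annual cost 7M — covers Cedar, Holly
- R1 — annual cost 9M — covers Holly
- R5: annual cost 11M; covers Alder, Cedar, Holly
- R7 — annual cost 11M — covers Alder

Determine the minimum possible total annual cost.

11

The greedy cost-per-new-station heuristic would pick R3 and R10 for 17, but a cheaper cover exists.
R5 alone covers Alder, Cedar, Holly — every station.
Total annual cost: 11.
No cover costs less than 11.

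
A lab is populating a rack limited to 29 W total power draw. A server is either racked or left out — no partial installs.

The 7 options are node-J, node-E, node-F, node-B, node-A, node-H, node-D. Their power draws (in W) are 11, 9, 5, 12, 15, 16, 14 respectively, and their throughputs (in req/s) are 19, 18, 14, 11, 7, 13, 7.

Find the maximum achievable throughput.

Take node-J, node-E, and node-F: power draw 11 + 9 + 5 = 25 ≤ 29, throughput 19 + 18 + 14 = 51.
No other feasible combination does better.

51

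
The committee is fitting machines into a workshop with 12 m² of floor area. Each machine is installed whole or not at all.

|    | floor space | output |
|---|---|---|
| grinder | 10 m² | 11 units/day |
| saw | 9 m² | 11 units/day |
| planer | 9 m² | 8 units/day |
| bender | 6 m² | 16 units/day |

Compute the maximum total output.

Take bender: floor space 6 ≤ 12, output 16.
No other feasible combination does better.

16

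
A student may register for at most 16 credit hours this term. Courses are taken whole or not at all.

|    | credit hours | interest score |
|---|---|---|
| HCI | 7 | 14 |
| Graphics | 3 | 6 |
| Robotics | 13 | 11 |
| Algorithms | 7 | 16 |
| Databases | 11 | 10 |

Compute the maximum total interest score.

30

Treat it as a binary knapsack problem.
Graphics + Algorithms: credit hours 3 + 7 = 10 ≤ 16, interest score 6 + 16 = 22.
HCI + Graphics: credit hours 7 + 3 = 10 ≤ 16, interest score 14 + 6 = 20.
HCI + Algorithms: credit hours 7 + 7 = 14 ≤ 16, interest score 14 + 16 = 30.
Best is HCI and Algorithms with total interest score 30.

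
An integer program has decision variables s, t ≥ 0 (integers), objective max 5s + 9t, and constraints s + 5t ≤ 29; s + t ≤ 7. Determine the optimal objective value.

55

The continuous relaxation peaks at (1.5, 5.5) with value 57.00; rounding to a feasible lattice point costs some objective.
(s,t)=(2,5): 1·2+5·5=27≤29, 1·2+1·5=7≤7, objective 55.
(s,t)=(3,4): 1·3+5·4=23≤29, 1·3+1·4=7≤7, objective 51.
Maximum is 55 at (s,t)=(2,5).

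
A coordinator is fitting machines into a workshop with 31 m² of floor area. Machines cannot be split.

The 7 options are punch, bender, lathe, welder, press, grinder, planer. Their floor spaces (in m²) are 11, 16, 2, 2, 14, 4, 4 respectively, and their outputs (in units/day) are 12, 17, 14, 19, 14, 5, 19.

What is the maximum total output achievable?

74

This is an integer program with binary decision variables.
bender + lathe + welder + grinder + planer: floor space 16 + 2 + 2 + 4 + 4 = 28 ≤ 31, output 17 + 14 + 19 + 5 + 19 = 74.
lathe + welder + press + grinder + planer: floor space 2 + 2 + 14 + 4 + 4 = 26 ≤ 31, output 14 + 19 + 14 + 5 + 19 = 71.
punch + lathe + welder + grinder + planer: floor space 11 + 2 + 2 + 4 + 4 = 23 ≤ 31, output 12 + 14 + 19 + 5 + 19 = 69.
Best is bender, lathe, welder, grinder, and planer with total output 74.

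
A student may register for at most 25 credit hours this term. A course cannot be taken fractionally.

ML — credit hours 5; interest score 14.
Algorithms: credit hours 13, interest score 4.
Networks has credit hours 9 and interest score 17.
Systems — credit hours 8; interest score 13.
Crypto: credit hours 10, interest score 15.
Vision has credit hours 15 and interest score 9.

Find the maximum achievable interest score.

Allowing fractional choices, the relaxed optimum would be about 48.5, but courses are indivisible.
ML + Networks + Systems: credit hours 5 + 9 + 8 = 22 ≤ 25, interest score 14 + 17 + 13 = 44.
ML + Networks + Crypto: credit hours 5 + 9 + 10 = 24 ≤ 25, interest score 14 + 17 + 15 = 46.
Best is ML, Networks, and Crypto with total interest score 46.

46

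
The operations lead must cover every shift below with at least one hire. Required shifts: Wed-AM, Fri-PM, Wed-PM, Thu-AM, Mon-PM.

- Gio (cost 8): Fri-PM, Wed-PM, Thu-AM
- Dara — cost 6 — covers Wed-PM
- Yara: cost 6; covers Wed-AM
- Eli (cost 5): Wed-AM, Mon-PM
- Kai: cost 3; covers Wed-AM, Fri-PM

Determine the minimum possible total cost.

13

The greedy cost-per-new-shift heuristic would pick Kai, Gio, and Eli for 16, but a cheaper cover exists.
Choose Gio and Eli: together they cover Wed-AM, Fri-PM, Wed-PM, Thu-AM, Mon-PM — every shift.
Total cost: 8 + 5 = 13.
No cover costs less than 13.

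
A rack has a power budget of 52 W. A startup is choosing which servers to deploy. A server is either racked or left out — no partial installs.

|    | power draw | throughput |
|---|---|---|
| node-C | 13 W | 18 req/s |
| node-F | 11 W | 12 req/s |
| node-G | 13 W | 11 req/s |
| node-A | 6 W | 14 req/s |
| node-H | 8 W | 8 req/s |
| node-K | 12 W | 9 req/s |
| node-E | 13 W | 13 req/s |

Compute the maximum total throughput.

Allowing fractional choices, the relaxed optimum would be about 65.8, but servers are indivisible.
node-C + node-F + node-G + node-A + node-H: power draw 13 + 11 + 13 + 6 + 8 = 51 ≤ 52, throughput 18 + 12 + 11 + 14 + 8 = 63.
node-C + node-F + node-A + node-H + node-E: power draw 13 + 11 + 6 + 8 + 13 = 51 ≤ 52, throughput 18 + 12 + 14 + 8 + 13 = 65.
Best is node-C, node-F, node-A, node-H, and node-E with total throughput 65.

65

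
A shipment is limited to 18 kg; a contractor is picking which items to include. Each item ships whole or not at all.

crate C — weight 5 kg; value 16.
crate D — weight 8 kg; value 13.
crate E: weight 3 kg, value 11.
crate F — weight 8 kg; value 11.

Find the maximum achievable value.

40

crate C + crate E + crate F: weight 5 + 3 + 8 = 16 ≤ 18, value 16 + 11 + 11 = 38.
crate C + crate D: weight 5 + 8 = 13 ≤ 18, value 16 + 13 = 29.
crate C + crate D + crate E: weight 5 + 8 + 3 = 16 ≤ 18, value 16 + 13 + 11 = 40.
Best is crate C, crate D, and crate E with total value 40.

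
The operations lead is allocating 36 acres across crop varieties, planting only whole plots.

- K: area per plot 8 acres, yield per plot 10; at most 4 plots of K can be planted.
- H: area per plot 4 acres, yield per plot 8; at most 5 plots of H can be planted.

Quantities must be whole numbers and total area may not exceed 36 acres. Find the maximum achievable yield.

60

This is a bounded integer knapsack.
H has the best ratio (8/4); taking only H gives at most 5×8 = 40 (stopped by the supply cap of 5).
Mixing does better — 2×K and 5×H: area 36 ≤ 36, yield 2·10 + 5·8 = 60.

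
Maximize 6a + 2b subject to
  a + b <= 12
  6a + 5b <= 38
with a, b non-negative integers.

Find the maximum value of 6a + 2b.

36

The continuous relaxation peaks at (6.33, 0) with value 38.00; rounding to a feasible lattice point costs some objective.
(a,b)=(6,0) is feasible, giving 36.
(a,b)=(5,1) is feasible, giving 32.
Maximum is 36 at (a,b)=(6,0).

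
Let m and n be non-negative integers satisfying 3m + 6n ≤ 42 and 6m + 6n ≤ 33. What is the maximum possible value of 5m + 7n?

35

(m,n)=(0,5): 3·0+6·5=30≤42, 6·0+6·5=30≤33, objective 35.
(m,n)=(1,4): 3·1+6·4=27≤42, 6·1+6·4=30≤33, objective 33.
Maximum is 35 at (m,n)=(0,5).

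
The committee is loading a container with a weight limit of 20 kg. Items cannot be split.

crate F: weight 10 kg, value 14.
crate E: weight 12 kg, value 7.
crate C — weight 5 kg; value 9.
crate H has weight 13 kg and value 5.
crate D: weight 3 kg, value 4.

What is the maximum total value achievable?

27

Allowing fractional choices, the relaxed optimum would be about 28.2, but items are indivisible.
crate F + crate C + crate D: weight 10 + 5 + 3 = 18 ≤ 20, value 14 + 9 + 4 = 27.
crate F + crate C: weight 10 + 5 = 15 ≤ 20, value 14 + 9 = 23.
crate E + crate C + crate D: weight 12 + 5 + 3 = 20 ≤ 20, value 7 + 9 + 4 = 20.
Best is crate F, crate C, and crate D with total value 27.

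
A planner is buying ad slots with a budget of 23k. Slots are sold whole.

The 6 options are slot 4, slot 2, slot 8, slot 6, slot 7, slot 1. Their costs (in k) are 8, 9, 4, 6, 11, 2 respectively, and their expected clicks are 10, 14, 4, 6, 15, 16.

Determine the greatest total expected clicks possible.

Take slot 2, slot 7, and slot 1: cost 9 + 11 + 2 = 22 ≤ 23, expected clicks 14 + 15 + 16 = 45.
No other feasible combination does better.

45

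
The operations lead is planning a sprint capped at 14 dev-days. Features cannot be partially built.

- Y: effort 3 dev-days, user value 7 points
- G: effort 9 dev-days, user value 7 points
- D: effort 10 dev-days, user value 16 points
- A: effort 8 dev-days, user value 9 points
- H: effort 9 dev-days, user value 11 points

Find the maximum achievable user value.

23

Take Y and D: effort 3 + 10 = 13 ≤ 14, user value 7 + 16 = 23.
No other feasible combination does better.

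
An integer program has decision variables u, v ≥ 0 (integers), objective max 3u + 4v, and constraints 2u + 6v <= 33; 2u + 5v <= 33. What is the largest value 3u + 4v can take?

48

The continuous relaxation peaks at (16.5, 0) with value 49.50; rounding to a feasible lattice point costs some objective.
(u,v)=(16,0): 2·16+6·0=32≤33, 2·16+5·0=32≤33, objective 48.
(u,v)=(15,0): 2·15+6·0=30≤33, 2·15+5·0=30≤33, objective 45.
The best lattice point is (16,0), giving 48.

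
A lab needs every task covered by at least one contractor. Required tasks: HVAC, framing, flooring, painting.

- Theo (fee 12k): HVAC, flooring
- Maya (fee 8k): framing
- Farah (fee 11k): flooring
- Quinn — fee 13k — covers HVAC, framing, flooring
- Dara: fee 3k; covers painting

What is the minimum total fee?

Choose Quinn and Dara: together they cover HVAC, framing, flooring, painting — every task.
Total fee: 13 + 3 = 16.

16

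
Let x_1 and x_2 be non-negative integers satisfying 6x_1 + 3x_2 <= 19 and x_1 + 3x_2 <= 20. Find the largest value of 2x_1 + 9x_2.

The continuous relaxation peaks at (0, 6.33) with value 57.00; rounding to a feasible lattice point costs some objective.
(x_1,x_2)=(0,6): 6·0+3·6=18≤19, 1·0+3·6=18≤20, objective 54.
(x_1,x_2)=(0,5): 6·0+3·5=15≤19, 1·0+3·5=15≤20, objective 45.
No feasible integer point exceeds 54.

54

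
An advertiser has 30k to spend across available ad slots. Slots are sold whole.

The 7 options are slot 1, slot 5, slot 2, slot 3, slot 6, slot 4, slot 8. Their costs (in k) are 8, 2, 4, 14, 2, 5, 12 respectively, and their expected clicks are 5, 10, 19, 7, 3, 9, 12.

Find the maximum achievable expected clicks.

Treat it as a binary knapsack problem.
Allowing fractional choices, the relaxed optimum would be about 56.1, but ad slots are indivisible.
slot 5 + slot 2 + slot 6 + slot 4 + slot 8: cost 2 + 4 + 2 + 5 + 12 = 25 ≤ 30, expected clicks 10 + 19 + 3 + 9 + 12 = 53.
slot 1 + slot 5 + slot 2 + slot 6 + slot 8: cost 8 + 2 + 4 + 2 + 12 = 28 ≤ 30, expected clicks 5 + 10 + 19 + 3 + 12 = 49.
slot 5 + slot 2 + slot 4 + slot 8: cost 2 + 4 + 5 + 12 = 23 ≤ 30, expected clicks 10 + 19 + 9 + 12 = 50.
Best is slot 5, slot 2, slot 6, slot 4, and slot 8 with total expected clicks 53.

53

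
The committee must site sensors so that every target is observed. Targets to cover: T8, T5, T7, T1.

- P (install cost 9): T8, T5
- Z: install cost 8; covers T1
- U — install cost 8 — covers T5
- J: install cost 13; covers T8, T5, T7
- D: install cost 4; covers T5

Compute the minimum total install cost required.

21

The greedy cost-per-new-target heuristic would pick D, J, and Z for 25, but a cheaper cover exists.
Choose Z and J: together they cover T8, T5, T7, T1 — every target.
Total install cost: 8 + 13 = 21.
No cover costs less than 21.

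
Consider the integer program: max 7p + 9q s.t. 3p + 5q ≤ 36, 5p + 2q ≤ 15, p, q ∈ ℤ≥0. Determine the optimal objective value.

(p,q)=(0,7): 3·0+5·7=35≤36, 5·0+2·7=14≤15, objective 63.
(p,q)=(0,6): 3·0+5·6=30≤36, 5·0+2·6=12≤15, objective 54.
The best lattice point is (0,7), giving 63.

63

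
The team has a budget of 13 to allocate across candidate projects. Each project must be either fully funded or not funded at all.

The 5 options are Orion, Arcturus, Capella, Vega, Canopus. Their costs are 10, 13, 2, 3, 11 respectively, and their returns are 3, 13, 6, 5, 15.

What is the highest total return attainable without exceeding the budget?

Allowing fractional choices, the relaxed optimum would be about 21.9, but projects are indivisible.
Capella + Canopus: cost 2 + 11 = 13 ≤ 13, return 6 + 15 = 21.
Canopus: cost 11 ≤ 13, return 15.
Arcturus: cost 13 ≤ 13, return 13.
Best is Capella and Canopus with total return 21.

21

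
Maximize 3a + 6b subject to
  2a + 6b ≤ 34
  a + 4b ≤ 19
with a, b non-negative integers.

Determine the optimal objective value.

(a,b)=(17,0): 2·17+6·0=34≤34, 1·17+4·0=17≤19, objective 51.
(a,b)=(16,0): 2·16+6·0=32≤34, 1·16+4·0=16≤19, objective 48.
The best lattice point is (17,0), giving 51.

51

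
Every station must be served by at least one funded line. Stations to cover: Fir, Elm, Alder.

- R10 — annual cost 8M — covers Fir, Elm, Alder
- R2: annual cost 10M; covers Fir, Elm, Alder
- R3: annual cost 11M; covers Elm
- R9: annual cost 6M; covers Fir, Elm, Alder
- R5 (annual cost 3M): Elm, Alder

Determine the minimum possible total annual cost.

6

This is a weighted set-cover instance.
R9 alone covers Fir, Elm, Alder — every station.
Total annual cost: 6.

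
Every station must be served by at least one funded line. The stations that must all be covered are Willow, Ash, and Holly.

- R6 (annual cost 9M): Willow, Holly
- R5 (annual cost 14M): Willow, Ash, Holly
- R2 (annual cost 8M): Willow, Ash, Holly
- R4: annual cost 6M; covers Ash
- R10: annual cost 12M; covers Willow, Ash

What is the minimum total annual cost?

8

R2 alone covers Willow, Ash, Holly — every station.
Total annual cost: 8.
No cover costs less than 8.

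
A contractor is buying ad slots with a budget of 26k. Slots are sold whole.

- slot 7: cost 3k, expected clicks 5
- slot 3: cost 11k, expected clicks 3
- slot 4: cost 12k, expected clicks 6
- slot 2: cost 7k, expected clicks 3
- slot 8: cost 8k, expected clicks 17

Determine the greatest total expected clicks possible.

28

slot 7 + slot 3 + slot 8: cost 3 + 11 + 8 = 22 ≤ 26, expected clicks 5 + 3 + 17 = 25.
slot 7 + slot 2 + slot 8: cost 3 + 7 + 8 = 18 ≤ 26, expected clicks 5 + 3 + 17 = 25.
slot 7 + slot 4 + slot 8: cost 3 + 12 + 8 = 23 ≤ 26, expected clicks 5 + 6 + 17 = 28.
Best is slot 7, slot 4, and slot 8 with total expected clicks 28.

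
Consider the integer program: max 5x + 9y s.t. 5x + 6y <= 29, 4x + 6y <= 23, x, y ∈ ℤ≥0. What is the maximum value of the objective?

Relaxing integrality, the LP optimum is 34.50 at (x,y) = (0, 3.83), which is not an integer point.
(x,y)=(1,3): 5·1+6·3=23≤29, 4·1+6·3=22≤23, objective 32.
(x,y)=(2,2): 5·2+6·2=22≤29, 4·2+6·2=20≤23, objective 28.
(x,y)=(0,3): 5·0+6·3=18≤29, 4·0+6·3=18≤23, objective 27.
(x,y)=(1,2): 5·1+6·2=17≤29, 4·1+6·2=16≤23, objective 23.
Maximum is 32 at (x,y)=(1,3).

32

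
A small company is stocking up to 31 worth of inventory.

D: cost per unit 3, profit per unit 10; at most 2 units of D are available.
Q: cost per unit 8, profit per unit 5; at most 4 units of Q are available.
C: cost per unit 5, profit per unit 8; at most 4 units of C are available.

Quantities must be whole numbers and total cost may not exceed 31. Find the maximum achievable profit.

52

D has the best ratio (10/3); taking only D gives at most 2×10 = 20 (stopped by the supply cap of 2).
Mixing does better — 2×D and 4×C: cost 26 ≤ 31, profit 2·10 + 4·8 = 52.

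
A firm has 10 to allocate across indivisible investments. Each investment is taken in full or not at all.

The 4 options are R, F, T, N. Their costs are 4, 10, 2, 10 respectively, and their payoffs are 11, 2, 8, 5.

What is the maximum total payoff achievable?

19

Treat it as a binary knapsack problem.
R: cost 4 ≤ 10, payoff 11.
R + T: cost 4 + 2 = 6 ≤ 10, payoff 11 + 8 = 19.
Best is R and T with total payoff 19.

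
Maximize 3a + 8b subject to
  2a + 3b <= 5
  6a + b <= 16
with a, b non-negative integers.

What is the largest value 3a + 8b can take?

11

(a,b)=(1,1): 2·1+3·1=5≤5, 6·1+1·1=7≤16, objective 11.
(a,b)=(0,1): 2·0+3·1=3≤5, 6·0+1·1=1≤16, objective 8.
(a,b)=(2,0): 2·2+3·0=4≤5, 6·2+1·0=12≤16, objective 6.
Maximum is 11 at (a,b)=(1,1).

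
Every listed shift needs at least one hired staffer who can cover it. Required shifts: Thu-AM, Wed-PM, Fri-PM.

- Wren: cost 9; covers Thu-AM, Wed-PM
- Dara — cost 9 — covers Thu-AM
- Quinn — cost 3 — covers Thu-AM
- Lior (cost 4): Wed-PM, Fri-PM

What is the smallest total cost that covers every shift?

7

Choose Quinn and Lior: together they cover Thu-AM, Wed-PM, Fri-PM — every shift.
Total cost: 3 + 4 = 7.
No cover costs less than 7.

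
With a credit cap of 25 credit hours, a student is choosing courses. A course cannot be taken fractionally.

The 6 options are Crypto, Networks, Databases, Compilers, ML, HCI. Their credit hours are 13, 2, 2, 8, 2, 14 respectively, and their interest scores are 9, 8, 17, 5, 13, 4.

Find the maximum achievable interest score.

47

This is a 0-1 knapsack instance.
Take Crypto, Networks, Databases, and ML: credit hours 13 + 2 + 2 + 2 = 19 ≤ 25, interest score 9 + 8 + 17 + 13 = 47.
No other feasible combination does better.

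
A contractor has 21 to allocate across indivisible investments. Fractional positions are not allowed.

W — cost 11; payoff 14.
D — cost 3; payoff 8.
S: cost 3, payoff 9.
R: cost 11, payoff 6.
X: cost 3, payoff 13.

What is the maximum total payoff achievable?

This is an integer program with binary decision variables.
W + D + S + X: cost 11 + 3 + 3 + 3 = 20 ≤ 21, payoff 14 + 8 + 9 + 13 = 44.
W + S + X: cost 11 + 3 + 3 = 17 ≤ 21, payoff 14 + 9 + 13 = 36.
Best is W, D, S, and X with total payoff 44.

44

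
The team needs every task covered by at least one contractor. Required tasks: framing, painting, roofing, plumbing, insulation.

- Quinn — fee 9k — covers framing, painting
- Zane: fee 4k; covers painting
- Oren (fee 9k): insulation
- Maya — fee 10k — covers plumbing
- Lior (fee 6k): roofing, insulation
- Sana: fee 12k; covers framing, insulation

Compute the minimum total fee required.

25

Choose Quinn, Maya, and Lior: together they cover framing, painting, roofing, plumbing, insulation — every task.
Total fee: 9 + 10 + 6 = 25.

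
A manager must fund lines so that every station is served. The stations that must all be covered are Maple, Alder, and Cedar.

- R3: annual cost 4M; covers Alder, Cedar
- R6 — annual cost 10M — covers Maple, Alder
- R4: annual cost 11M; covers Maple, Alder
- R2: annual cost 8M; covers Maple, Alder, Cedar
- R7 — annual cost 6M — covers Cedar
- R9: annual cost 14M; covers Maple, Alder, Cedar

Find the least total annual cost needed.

This is an integer covering problem.
R2 alone covers Maple, Alder, Cedar — every station.
Total annual cost: 8.

8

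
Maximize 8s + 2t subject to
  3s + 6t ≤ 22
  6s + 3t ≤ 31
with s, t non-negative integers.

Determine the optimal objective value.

(s,t)=(5,0) is feasible, giving 40.
(s,t)=(4,1) is feasible, giving 34.
(s,t)=(4,0) is feasible, giving 32.
Maximum is 40 at (s,t)=(5,0).

40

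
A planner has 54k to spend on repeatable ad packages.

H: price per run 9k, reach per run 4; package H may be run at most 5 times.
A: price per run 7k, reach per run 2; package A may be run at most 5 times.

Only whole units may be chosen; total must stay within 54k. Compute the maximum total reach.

This is a bounded integer knapsack.
H has the best ratio (4/9); taking only H gives at most 5×4 = 20 (stopped by the supply cap of 5).
Mixing does better — 5×H and 1×A: price 52 ≤ 54, reach 5·4 + 1·2 = 22.

22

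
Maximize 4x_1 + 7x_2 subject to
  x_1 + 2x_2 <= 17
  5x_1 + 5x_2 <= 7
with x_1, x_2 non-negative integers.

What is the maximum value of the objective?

(x_1,x_2)=(0,1): 1·0+2·1=2≤17, 5·0+5·1=5≤7, objective 7.
(x_1,x_2)=(1,0): 1·1+2·0=1≤17, 5·1+5·0=5≤7, objective 4.
(x_1,x_2)=(0,0): 1·0+2·0=0≤17, 5·0+5·0=0≤7, objective 0.
Maximum is 7 at (x_1,x_2)=(0,1).

7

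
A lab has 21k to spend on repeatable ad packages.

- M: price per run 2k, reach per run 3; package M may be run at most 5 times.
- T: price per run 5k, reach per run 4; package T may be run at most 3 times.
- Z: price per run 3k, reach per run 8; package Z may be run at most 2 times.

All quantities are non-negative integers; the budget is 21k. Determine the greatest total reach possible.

35

Z has the best ratio (8/3); taking only Z gives at most 2×8 = 16 (stopped by the supply cap of 2).
Mixing does better — 5×M, 1×T, and 2×Z: price 21 ≤ 21, reach 5·3 + 1·4 + 2·8 = 35.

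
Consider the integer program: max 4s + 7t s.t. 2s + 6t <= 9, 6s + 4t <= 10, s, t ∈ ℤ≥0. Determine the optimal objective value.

(s,t)=(1,1) is feasible, giving 11.
(s,t)=(0,1) is feasible, giving 7.
(s,t)=(1,0) is feasible, giving 4.
(s,t)=(0,0) is feasible, giving 0.
The best lattice point is (1,1), giving 11.

11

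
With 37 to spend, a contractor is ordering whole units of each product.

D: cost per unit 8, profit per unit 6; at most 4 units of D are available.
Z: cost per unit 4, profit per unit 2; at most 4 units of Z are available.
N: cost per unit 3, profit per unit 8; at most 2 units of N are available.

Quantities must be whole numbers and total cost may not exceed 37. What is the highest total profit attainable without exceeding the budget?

36

N has the best ratio (8/3); taking only N gives at most 2×8 = 16 (stopped by the supply cap of 2).
Mixing does better — 3×D, 1×Z, and 2×N: cost 34 ≤ 37, profit 3·6 + 1·2 + 2·8 = 36.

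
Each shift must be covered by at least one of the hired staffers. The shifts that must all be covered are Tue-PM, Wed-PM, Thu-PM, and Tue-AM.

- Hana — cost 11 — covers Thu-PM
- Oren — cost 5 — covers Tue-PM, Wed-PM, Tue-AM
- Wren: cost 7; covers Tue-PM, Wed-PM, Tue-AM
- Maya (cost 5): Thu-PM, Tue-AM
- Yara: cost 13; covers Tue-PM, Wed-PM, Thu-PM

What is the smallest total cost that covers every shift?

10

Choose Oren and Maya: together they cover Tue-PM, Wed-PM, Thu-PM, Tue-AM — every shift.
Total cost: 5 + 5 = 10.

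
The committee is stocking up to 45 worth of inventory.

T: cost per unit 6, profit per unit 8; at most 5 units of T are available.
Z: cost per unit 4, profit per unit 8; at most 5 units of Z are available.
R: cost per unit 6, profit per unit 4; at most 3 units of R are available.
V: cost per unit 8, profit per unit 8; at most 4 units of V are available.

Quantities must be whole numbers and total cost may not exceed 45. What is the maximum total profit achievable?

Take 4×T and 5×Z: cost 44 ≤ 45, profit 4·8 + 5·8 = 72.
Z has the best ratio (8/4) and is taken to its limit of 5; remaining capacity is filled optimally with the others.

72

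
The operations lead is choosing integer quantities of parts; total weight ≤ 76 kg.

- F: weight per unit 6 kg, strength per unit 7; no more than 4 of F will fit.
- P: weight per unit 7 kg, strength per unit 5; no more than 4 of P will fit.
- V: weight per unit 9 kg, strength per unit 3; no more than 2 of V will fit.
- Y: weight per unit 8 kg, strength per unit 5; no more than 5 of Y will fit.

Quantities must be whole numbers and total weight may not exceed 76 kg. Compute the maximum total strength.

4×F, 4×P, and 3×Y: weight 76 ≤ 76, strength 4·7 + 4·5 + 3·5 = 63.
4×F, 1×P, and 5×Y: weight 71 ≤ 76, strength 4·7 + 1·5 + 5·5 = 58.
Best is 63.

63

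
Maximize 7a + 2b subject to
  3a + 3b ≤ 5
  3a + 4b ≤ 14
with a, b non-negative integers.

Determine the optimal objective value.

The continuous relaxation peaks at (1.67, 0) with value 11.67; rounding to a feasible lattice point costs some objective.
(a,b)=(1,0): 3·1+3·0=3≤5, 3·1+4·0=3≤14, objective 7.
(a,b)=(0,1): 3·0+3·1=3≤5, 3·0+4·1=4≤14, objective 2.
(a,b)=(0,0): 3·0+3·0=0≤5, 3·0+4·0=0≤14, objective 0.
No feasible integer point exceeds 7.

7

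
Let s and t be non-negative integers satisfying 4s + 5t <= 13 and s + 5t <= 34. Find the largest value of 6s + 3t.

18

(s,t)=(3,0): 4·3+5·0=12≤13, 1·3+5·0=3≤34, objective 18.
(s,t)=(2,1): 4·2+5·1=13≤13, 1·2+5·1=7≤34, objective 15.
(s,t)=(2,0): 4·2+5·0=8≤13, 1·2+5·0=2≤34, objective 12.
No feasible integer point exceeds 18.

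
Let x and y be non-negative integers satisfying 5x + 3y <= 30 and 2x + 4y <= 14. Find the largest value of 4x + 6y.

26

(x,y)=(5,1) is feasible, giving 26.
(x,y)=(6,0) is feasible, giving 24.
(x,y)=(4,1) is feasible, giving 22.
No feasible integer point exceeds 26.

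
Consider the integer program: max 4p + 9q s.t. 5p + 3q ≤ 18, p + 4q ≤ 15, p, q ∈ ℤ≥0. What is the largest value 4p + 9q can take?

31

Relaxing integrality, the LP optimum is 36.53 at (p,q) = (1.59, 3.35), which is not an integer point.
(p,q)=(1,3) is feasible, giving 31.
(p,q)=(0,3) is feasible, giving 27.
(p,q)=(2,2) is feasible, giving 26.
No feasible integer point exceeds 31.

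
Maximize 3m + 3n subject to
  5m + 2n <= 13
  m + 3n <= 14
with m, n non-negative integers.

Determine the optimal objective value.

15

(m,n)=(1,4) is feasible, giving 15.
(m,n)=(1,3) is feasible, giving 12.
(m,n)=(0,4) is feasible, giving 12.
Maximum is 15 at (m,n)=(1,4).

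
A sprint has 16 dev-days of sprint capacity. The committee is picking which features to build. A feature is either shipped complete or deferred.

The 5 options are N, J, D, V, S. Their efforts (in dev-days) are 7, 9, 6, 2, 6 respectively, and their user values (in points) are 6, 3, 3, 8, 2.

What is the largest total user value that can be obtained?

17

Allowing fractional choices, the relaxed optimum would be about 17.3, but features are indivisible.
N + D + V: effort 7 + 6 + 2 = 15 ≤ 16, user value 6 + 3 + 8 = 17.
N + V + S: effort 7 + 2 + 6 = 15 ≤ 16, user value 6 + 8 + 2 = 16.
N + V: effort 7 + 2 = 9 ≤ 16, user value 6 + 8 = 14.
Best is N, D, and V with total user value 17.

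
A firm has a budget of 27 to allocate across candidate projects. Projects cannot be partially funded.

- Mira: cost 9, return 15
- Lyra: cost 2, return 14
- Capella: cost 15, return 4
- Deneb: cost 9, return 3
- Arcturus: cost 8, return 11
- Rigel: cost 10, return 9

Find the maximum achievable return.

Take Mira, Lyra, and Arcturus: cost 9 + 2 + 8 = 19 ≤ 27, return 15 + 14 + 11 = 40.
No other feasible combination does better.

40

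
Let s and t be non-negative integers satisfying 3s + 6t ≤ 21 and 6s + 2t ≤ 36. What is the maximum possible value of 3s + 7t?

The continuous relaxation peaks at (0, 3.5) with value 24.50; rounding to a feasible lattice point costs some objective.
(s,t)=(1,3): 3·1+6·3=21≤21, 6·1+2·3=12≤36, objective 24.
(s,t)=(0,3): 3·0+6·3=18≤21, 6·0+2·3=6≤36, objective 21.
(s,t)=(2,2): 3·2+6·2=18≤21, 6·2+2·2=16≤36, objective 20.
No feasible integer point exceeds 24.

24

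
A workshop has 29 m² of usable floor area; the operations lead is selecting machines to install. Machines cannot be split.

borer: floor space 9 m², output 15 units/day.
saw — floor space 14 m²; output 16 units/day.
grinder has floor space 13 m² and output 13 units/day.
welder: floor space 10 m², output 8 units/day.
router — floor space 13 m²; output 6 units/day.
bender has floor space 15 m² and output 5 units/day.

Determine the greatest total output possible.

This is a 0-1 knapsack instance.
Take borer and saw: floor space 9 + 14 = 23 ≤ 29, output 15 + 16 = 31.
No other feasible combination does better.

31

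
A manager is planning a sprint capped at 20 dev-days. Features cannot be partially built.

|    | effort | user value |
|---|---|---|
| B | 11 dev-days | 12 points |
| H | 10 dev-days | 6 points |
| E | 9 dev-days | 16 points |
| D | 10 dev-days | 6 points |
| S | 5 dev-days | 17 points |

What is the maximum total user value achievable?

33

Allowing fractional choices, the relaxed optimum would be about 39.5, but features are indivisible.
B + S: effort 11 + 5 = 16 ≤ 20, user value 12 + 17 = 29.
E + S: effort 9 + 5 = 14 ≤ 20, user value 16 + 17 = 33.
Best is E and S with total user value 33.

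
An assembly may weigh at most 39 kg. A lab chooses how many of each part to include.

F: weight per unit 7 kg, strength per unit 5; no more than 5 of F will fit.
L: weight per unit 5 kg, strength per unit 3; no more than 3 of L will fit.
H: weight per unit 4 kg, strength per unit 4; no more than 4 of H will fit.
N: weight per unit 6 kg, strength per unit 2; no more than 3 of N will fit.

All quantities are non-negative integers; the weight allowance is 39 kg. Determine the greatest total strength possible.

Take 3×F and 4×H: weight 37 ≤ 39, strength 3·5 + 4·4 = 31.
H has the best ratio (4/4) and is taken to its limit of 4; remaining capacity is filled optimally with the others.

31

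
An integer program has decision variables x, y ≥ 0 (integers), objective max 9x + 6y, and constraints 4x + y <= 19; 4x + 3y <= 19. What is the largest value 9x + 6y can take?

42

(x,y)=(4,1): 4·4+1·1=17≤19, 4·4+3·1=19≤19, objective 42.
(x,y)=(3,2): 4·3+1·2=14≤19, 4·3+3·2=18≤19, objective 39.
(x,y)=(4,0): 4·4+1·0=16≤19, 4·4+3·0=16≤19, objective 36.
No feasible integer point exceeds 42.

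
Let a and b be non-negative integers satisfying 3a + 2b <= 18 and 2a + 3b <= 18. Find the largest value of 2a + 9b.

54

(a,b)=(0,6): 3·0+2·6=12≤18, 2·0+3·6=18≤18, objective 54.
(a,b)=(1,5): 3·1+2·5=13≤18, 2·1+3·5=17≤18, objective 47.
The best lattice point is (0,6), giving 54.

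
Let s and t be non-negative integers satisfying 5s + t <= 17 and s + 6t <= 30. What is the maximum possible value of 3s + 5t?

Relaxing integrality, the LP optimum is 30.38 at (s,t) = (2.48, 4.59), which is not an integer point.
(s,t)=(2,4): 5·2+1·4=14≤17, 1·2+6·4=26≤30, objective 26.
(s,t)=(1,4): 5·1+1·4=9≤17, 1·1+6·4=25≤30, objective 23.
Maximum is 26 at (s,t)=(2,4).

26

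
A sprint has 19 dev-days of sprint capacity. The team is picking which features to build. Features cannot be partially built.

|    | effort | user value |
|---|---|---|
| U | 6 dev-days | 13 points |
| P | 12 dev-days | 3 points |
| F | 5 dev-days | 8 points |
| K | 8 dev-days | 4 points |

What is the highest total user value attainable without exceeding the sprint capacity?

This is a 0-1 knapsack instance.
U + K: effort 6 + 8 = 14 ≤ 19, user value 13 + 4 = 17.
U + F: effort 6 + 5 = 11 ≤ 19, user value 13 + 8 = 21.
U + F + K: effort 6 + 5 + 8 = 19 ≤ 19, user value 13 + 8 + 4 = 25.
Best is U, F, and K with total user value 25.

25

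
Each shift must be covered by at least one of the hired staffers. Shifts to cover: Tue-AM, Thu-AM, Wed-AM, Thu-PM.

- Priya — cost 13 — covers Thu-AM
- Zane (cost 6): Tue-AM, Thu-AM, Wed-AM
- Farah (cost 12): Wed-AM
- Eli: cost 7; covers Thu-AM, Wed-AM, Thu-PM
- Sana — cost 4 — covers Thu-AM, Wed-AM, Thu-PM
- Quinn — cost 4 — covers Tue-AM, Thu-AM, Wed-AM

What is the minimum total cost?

8

Choose Sana and Quinn: together they cover Tue-AM, Thu-AM, Wed-AM, Thu-PM — every shift.
Total cost: 4 + 4 = 8.
No cover costs less than 8.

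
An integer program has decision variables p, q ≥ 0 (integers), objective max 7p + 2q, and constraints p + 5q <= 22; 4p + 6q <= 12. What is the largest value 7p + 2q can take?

21

(p,q)=(3,0) is feasible, giving 21.
(p,q)=(2,0) is feasible, giving 14.
No feasible integer point exceeds 21.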